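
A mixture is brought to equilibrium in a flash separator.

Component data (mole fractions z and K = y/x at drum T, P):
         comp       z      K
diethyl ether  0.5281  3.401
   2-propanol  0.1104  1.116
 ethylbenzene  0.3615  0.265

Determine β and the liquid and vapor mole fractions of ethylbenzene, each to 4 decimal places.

β = 0.6486, x_ethylbenzene = 0.6908, y_ethylbenzene = 0.1831

Newton–Raphson from β = 0.63:
  β = 0.6300: g = 0.02174, g' = -1.1609 → β = 0.6487
  β = 0.6487: g = -0.00017, g' = -1.1802 → β = 0.6486
Converged at β = 0.6486.
Compositions from xᵢ = zᵢ/(1+β(Kᵢ−1)), yᵢ = Kᵢxᵢ:
  diethyl ether: x = 0.2065, y = 0.7023
  2-propanol: x = 0.1027, y = 0.1146
  ethylbenzene: x = 0.6908, y = 0.1831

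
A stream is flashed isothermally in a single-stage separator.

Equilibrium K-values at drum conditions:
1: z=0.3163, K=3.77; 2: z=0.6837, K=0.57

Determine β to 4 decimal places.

Newton iteration, β⁰ = 0.64:
  β = 0.6400: g = -0.08964, g' = -0.5563 → β = 0.4789
  β = 0.4789: g = 0.00637, g' = -0.6489 → β = 0.4887
  β = 0.4887: g = 0.00004, g' = -0.6407 → β = 0.4888
Converged at β = 0.4888.

β = 0.4888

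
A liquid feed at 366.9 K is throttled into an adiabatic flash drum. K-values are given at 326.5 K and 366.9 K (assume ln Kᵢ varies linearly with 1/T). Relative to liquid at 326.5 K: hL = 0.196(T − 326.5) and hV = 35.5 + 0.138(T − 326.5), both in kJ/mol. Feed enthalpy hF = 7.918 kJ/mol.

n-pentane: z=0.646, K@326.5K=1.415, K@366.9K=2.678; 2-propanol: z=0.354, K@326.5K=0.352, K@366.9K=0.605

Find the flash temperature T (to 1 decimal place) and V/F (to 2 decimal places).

T = 327.8 K, V/F = 0.22

Adiabatic flash: solve Rachford–Rice at each trial T, then check hF = ψ·hV(T) + (1−ψ)·hL(T).
  T = 326.5 K: K = (1.415, 0.352), RR gives ψ = 0.144, H_out = 5.109 kJ/mol
  T = 366.9 K: K = (2.678, 0.605), RR gives ψ = 1.000, H_out = 41.075 kJ/mol
  T = 346.7 K: K = (1.983, 0.469), RR gives ψ = 0.856, H_out = 33.347 kJ/mol
  T = 336.6 K: K = (1.684, 0.408), RR gives ψ = 0.573, H_out = 21.999 kJ/mol
  T = 331.6 K: K = (1.547, 0.380), RR gives ψ = 0.394, H_out = 14.872 kJ/mol
  T = 329.1 K: K = (1.481, 0.366), RR gives ψ = 0.283, H_out = 10.524 kJ/mol
  T = 327.8 K: K = (1.448, 0.359), RR gives ψ = 0.217, H_out = 7.953 kJ/mol
Linear interpolation between T = 326.5 (H_out = 5.109) and T = 327.8 (H_out = 7.953) on hF = 7.918 gives T ≈ 327.8 K, at which ψ = 0.22.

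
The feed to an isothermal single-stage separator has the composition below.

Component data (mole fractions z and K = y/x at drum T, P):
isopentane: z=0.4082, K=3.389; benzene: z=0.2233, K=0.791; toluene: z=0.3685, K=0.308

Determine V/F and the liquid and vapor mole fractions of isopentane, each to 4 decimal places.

Material balance + equilibrium reduce to Σ zᵢ(Kᵢ−1)/(1+V/F(Kᵢ−1)) = 0.
Feasibility: ΣzᵢKᵢ = 1.6735, Σzᵢ/Kᵢ = 1.5992 — both > 1, two phases present.
Newton–Raphson from V/F = 0.44:
  V/F = 0.4400: g = 0.05740, g' = -0.9303 → V/F = 0.5017
  V/F = 0.5017: g = 0.00081, g' = -0.9082 → V/F = 0.5026
Converged at V/F = 0.5026.
Compositions from xᵢ = zᵢ/(1+V/F(Kᵢ−1)), yᵢ = Kᵢxᵢ:
  isopentane: x = 0.1855, y = 0.6286
  benzene: x = 0.2495, y = 0.1974
  toluene: x = 0.5650, y = 0.1740

V/F = 0.5026, x_isopentane = 0.1855, y_isopentane = 0.6286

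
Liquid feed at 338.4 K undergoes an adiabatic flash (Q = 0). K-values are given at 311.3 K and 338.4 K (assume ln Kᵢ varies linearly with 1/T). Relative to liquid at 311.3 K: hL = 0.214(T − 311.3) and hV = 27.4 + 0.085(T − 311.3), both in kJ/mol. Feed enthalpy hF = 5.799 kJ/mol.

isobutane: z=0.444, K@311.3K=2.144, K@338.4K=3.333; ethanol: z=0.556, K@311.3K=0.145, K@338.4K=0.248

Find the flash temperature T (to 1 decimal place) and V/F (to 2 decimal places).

Adiabatic flash: solve Rachford–Rice at each trial T, then check hF = ψ·hV(T) + (1−ψ)·hL(T).
  T = 311.3 K: K = (2.144, 0.145), RR gives ψ = 0.033, H_out = 0.912 kJ/mol
  T = 338.4 K: K = (3.333, 0.248), RR gives ψ = 0.352, H_out = 14.216 kJ/mol
  T = 324.9 K: K = (2.700, 0.192), RR gives ψ = 0.222, H_out = 8.615 kJ/mol
  T = 318.1 K: K = (2.412, 0.167), RR gives ψ = 0.139, H_out = 5.154 kJ/mol
  T = 321.5 K: K = (2.553, 0.179), RR gives ψ = 0.183, H_out = 6.960 kJ/mol
  T = 319.8 K: K = (2.482, 0.173), RR gives ψ = 0.162, H_out = 6.078 kJ/mol
Linear interpolation between T = 318.1 (H_out = 5.154) and T = 319.8 (H_out = 6.078) on hF = 5.799 gives T ≈ 319.3 K, at which ψ = 0.16.

T = 319.3 K, V/F = 0.16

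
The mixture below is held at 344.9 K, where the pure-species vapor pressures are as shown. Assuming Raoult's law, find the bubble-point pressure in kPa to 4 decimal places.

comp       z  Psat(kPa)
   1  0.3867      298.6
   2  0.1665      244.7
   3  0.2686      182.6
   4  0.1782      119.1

Pbub = 226.4812 kPa

At the bubble point ψ → 0, so ΣzᵢKᵢ = 1 with Kᵢ = Pᵢˢᵃᵗ/P ⇒ P = ΣzᵢPᵢˢᵃᵗ.
P = 0.3867·298.6 + 0.1665·244.7 + 0.2686·182.6 + 0.1782·119.1 = 226.4812 kPa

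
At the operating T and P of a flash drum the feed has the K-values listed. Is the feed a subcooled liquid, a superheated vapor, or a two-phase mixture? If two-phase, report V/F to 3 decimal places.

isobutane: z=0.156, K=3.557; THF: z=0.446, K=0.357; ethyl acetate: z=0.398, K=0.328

subcooled liquid

ΣzᵢKᵢ = 0.845; Σzᵢ/Kᵢ = 2.507.
Since ΣzᵢKᵢ < 1 the mixture is below its bubble point — single liquid phase.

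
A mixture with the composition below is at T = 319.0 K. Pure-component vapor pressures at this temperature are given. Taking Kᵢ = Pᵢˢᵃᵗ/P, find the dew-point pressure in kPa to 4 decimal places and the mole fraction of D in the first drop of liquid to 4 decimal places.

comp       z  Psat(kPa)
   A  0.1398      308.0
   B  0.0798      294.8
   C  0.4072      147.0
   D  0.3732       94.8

At the dew point ψ → 1, so Σzᵢ/Kᵢ = 1 with Kᵢ = Pᵢˢᵃᵗ/P ⇒ 1/P = Σzᵢ/Pᵢˢᵃᵗ.
1/P = 0.1398/308.0 + 0.0798/294.8 + 0.4072/147.0 + 0.3732/94.8 = 0.0074314 ⇒ P = 134.5648 kPa
xᵢ = zᵢP/Pᵢˢᵃᵗ ⇒ x_D = 0.3732·134.5648/94.8 = 0.5297

Pdew = 134.5648 kPa, x_D = 0.5297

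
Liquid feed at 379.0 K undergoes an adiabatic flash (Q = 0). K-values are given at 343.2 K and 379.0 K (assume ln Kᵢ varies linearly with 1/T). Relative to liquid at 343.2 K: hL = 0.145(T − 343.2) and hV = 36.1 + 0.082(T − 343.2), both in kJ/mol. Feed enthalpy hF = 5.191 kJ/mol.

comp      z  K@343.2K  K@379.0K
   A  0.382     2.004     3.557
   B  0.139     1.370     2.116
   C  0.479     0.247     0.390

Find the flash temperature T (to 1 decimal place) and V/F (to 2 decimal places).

T = 344.4 K, V/F = 0.14

Adiabatic flash: solve Rachford–Rice at each trial T, then check hF = ψ·hV(T) + (1−ψ)·hL(T).
  T = 343.2 K: K = (2.004, 1.370, 0.247), RR gives ψ = 0.112, H_out = 4.056 kJ/mol
  T = 379.0 K: K = (3.557, 2.116, 0.390), RR gives ψ = 0.620, H_out = 26.159 kJ/mol
  T = 361.1 K: K = (2.708, 1.721, 0.314), RR gives ψ = 0.414, H_out = 17.089 kJ/mol
  T = 352.1 K: K = (2.337, 1.539, 0.279), RR gives ψ = 0.285, H_out = 11.423 kJ/mol
  T = 347.6 K: K = (2.164, 1.452, 0.263), RR gives ψ = 0.206, H_out = 8.003 kJ/mol
  T = 345.4 K: K = (2.083, 1.411, 0.255), RR gives ψ = 0.161, H_out = 6.119 kJ/mol
Linear interpolation between T = 343.2 (H_out = 4.056) and T = 345.4 (H_out = 6.119) on hF = 5.191 gives T ≈ 344.4 K, at which ψ = 0.14.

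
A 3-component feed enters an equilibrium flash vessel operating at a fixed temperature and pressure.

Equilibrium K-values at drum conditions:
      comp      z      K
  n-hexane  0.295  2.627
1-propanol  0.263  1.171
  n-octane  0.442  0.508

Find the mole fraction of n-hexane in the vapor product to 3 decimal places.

Material balance + equilibrium reduce to Σ zᵢ(Kᵢ−1)/(1+ψ(Kᵢ−1)) = 0.
Feasibility: ΣzᵢKᵢ = 1.307, Σzᵢ/Kᵢ = 1.207 — both > 1, two phases present.
Newton–Raphson from ψ = 0.64:
  ψ = 0.640: g = -0.0417, g' = -0.422 → ψ = 0.541
Converged at ψ = 0.541.
Compositions from xᵢ = zᵢ/(1+ψ(Kᵢ−1)), yᵢ = Kᵢxᵢ:
  n-hexane: x = 0.157, y = 0.412
  1-propanol: x = 0.241, y = 0.282
  n-octane: x = 0.602, y = 0.306

y_n-hexane = 0.412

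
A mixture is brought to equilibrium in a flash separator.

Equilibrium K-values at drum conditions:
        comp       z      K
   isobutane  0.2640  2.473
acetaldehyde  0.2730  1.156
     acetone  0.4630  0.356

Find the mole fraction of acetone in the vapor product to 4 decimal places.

y_acetone = 0.1891

Iterate (Newton) starting at ψ = 0.5:
  ψ = 0.5000: g = -0.17634, g' = -0.6134 → ψ = 0.2125
  ψ = 0.2125: g = -0.00808, g' = -0.5962 → ψ = 0.1990
Converged at ψ = 0.1990.
Compositions from xᵢ = zᵢ/(1+ψ(Kᵢ−1)), yᵢ = Kᵢxᵢ:
  isobutane: x = 0.2041, y = 0.5049
  acetaldehyde: x = 0.2648, y = 0.3061
  acetone: x = 0.5311, y = 0.1891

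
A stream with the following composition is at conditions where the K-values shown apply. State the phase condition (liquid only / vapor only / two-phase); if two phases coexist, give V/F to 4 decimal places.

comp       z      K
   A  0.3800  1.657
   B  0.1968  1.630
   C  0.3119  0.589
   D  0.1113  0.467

ΣzᵢKᵢ = 1.1861; Σzᵢ/Kᵢ = 1.1179.
Both exceed 1, so a two-phase solution exists.
Newton–Raphson from ψ = 0.5:
  ψ = 0.5000: g = 0.03999, g' = -0.2803 → ψ = 0.6426
  ψ = 0.6426: g = -0.00063, g' = -0.2911 → ψ = 0.6405
Converged at ψ = 0.6405.

two-phase, V/F = 0.6405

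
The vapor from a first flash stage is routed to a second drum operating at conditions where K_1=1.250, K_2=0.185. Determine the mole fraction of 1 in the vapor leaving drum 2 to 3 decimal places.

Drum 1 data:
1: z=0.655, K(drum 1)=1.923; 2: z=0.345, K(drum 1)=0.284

y_1 (drum 2) = 0.957

Drum 1:
Let ψ₁ = V/F and solve Σ zᵢ(Kᵢ−1)/(1+ψ₁(Kᵢ−1)) = 0.
Check two-phase: ΣzᵢKᵢ = 1.358 > 1 and Σzᵢ/Kᵢ = 1.555 > 1, so g(0) = 0.358 > 0 and g(1) = -0.555 < 0.
Iterate (Newton) starting at ψ₁ = 0.5:
  ψ₁ = 0.500: g = 0.0289, g' = -0.690 → ψ₁ = 0.542
  ψ₁ = 0.542: g = -0.0006, g' = -0.720 → ψ₁ = 0.541
Converged at ψ₁ = 0.541.
Drum-1 compositions:
  1: x = 0.437, y = 0.840
  2: x = 0.563, y = 0.160
Drum-2 feed = drum-1 vapor: z₂ = (0.8401, 0.1599).
Drum 2:
Material balance + equilibrium reduce to Σ zᵢ(Kᵢ−1)/(1+ψ₂(Kᵢ−1)) = 0.
Feasibility: ΣzᵢKᵢ = 1.080, Σzᵢ/Kᵢ = 1.537 — both > 1, two phases present.
Binary case is linear: z₁(K₁−1)(1+ψ₂(K₂−1)) + z₂(K₂−1)(1+ψ₂(K₁−1)) = 0
⇒ ψ₂ = [z₁(K₁−1)+z₂(K₂−1)] / [−(K₁−1)(K₂−1)] = 0.0797/0.2037 = 0.391
  1: x = 0.765, y = 0.957
  2: x = 0.235, y = 0.043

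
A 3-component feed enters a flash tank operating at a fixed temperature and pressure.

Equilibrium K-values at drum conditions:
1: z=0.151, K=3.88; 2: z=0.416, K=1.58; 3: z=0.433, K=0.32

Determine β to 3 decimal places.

Newton iteration, β⁰ = 0.5:
  β = 0.500: g = -0.0809, g' = -0.754 → β = 0.393
  β = 0.393: g = -0.0012, g' = -0.741 → β = 0.391
Converged at β = 0.391.

β = 0.391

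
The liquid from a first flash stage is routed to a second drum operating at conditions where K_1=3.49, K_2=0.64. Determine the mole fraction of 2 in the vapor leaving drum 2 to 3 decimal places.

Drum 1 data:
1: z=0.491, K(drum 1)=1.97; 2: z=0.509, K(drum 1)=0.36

Drum 1:
Rachford–Rice: g(ψ₁) = Σ zᵢ(Kᵢ−1)/(1+ψ₁(Kᵢ−1)) = 0.
Check two-phase: ΣzᵢKᵢ = 1.151 > 1 and Σzᵢ/Kᵢ = 1.663 > 1, so g(0) = 0.151 > 0 and g(1) = -0.663 < 0.
Binary case is linear: z₁(K₁−1)(1+ψ₁(K₂−1)) + z₂(K₂−1)(1+ψ₁(K₁−1)) = 0
⇒ ψ₁ = [z₁(K₁−1)+z₂(K₂−1)] / [−(K₁−1)(K₂−1)] = 0.1505/0.6208 = 0.242
Drum-1 compositions:
  1: x = 0.398, y = 0.783
  2: x = 0.602, y = 0.217
Drum-2 feed = drum-1 liquid: z₂ = (0.3975, 0.6025).
Drum 2:
Binary case is linear: z₁(K₁−1)(1+ψ₂(K₂−1)) + z₂(K₂−1)(1+ψ₂(K₁−1)) = 0
⇒ ψ₂ = [z₁(K₁−1)+z₂(K₂−1)] / [−(K₁−1)(K₂−1)] = 0.7729/0.8964 = 0.862
  1: x = 0.126, y = 0.441
  2: x = 0.874, y = 0.559

y_2 (drum 2) = 0.559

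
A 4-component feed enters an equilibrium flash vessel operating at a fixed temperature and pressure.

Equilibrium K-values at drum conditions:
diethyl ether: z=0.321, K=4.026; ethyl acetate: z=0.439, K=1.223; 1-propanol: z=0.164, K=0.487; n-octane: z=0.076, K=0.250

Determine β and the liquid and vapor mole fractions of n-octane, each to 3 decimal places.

Rachford–Rice: g(β) = Σ zᵢ(Kᵢ−1)/(1+β(Kᵢ−1)) = 0.
Feasibility: ΣzᵢKᵢ = 1.928, Σzᵢ/Kᵢ = 1.079 — both > 1, two phases present.
Newton iteration, β⁰ = 0.5:
  β = 0.500: g = 0.2702, g' = -0.671 → β = 0.903
  β = 0.903: g = 0.0084, g' = -0.786 → β = 0.914
Converged at β = 0.914.
Compositions from xᵢ = zᵢ/(1+β(Kᵢ−1)), yᵢ = Kᵢxᵢ:
  diethyl ether: x = 0.085, y = 0.343
  ethyl acetate: x = 0.365, y = 0.446
  1-propanol: x = 0.309, y = 0.150
  n-octane: x = 0.241, y = 0.060

β = 0.914, x_n-octane = 0.241, y_n-octane = 0.060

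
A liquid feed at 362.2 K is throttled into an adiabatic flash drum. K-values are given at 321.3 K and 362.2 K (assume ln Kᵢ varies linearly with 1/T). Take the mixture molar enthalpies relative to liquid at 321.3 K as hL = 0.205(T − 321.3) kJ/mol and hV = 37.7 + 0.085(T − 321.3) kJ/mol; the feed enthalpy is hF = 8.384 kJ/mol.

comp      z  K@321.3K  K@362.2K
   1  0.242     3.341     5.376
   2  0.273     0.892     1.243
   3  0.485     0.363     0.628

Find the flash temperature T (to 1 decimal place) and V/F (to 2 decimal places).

Adiabatic flash: solve Rachford–Rice at each trial T, then check hF = ψ·hV(T) + (1−ψ)·hL(T).
  T = 321.3 K: K = (3.341, 0.892, 0.363), RR gives ψ = 0.202, H_out = 7.612 kJ/mol
  T = 362.2 K: K = (5.376, 1.243, 0.628), RR gives ψ = 0.893, H_out = 37.679 kJ/mol
  T = 341.8 K: K = (4.301, 1.064, 0.486), RR gives ψ = 0.472, H_out = 20.825 kJ/mol
  T = 331.6 K: K = (3.808, 0.977, 0.422), RR gives ψ = 0.330, H_out = 14.149 kJ/mol
  T = 326.5 K: K = (3.573, 0.935, 0.392), RR gives ψ = 0.266, H_out = 10.922 kJ/mol
  T = 323.9 K: K = (3.456, 0.913, 0.377), RR gives ψ = 0.234, H_out = 9.274 kJ/mol
  T = 322.6 K: K = (3.398, 0.903, 0.370), RR gives ψ = 0.218, H_out = 8.445 kJ/mol
Linear interpolation between T = 321.3 (H_out = 7.612) and T = 322.6 (H_out = 8.445) on hF = 8.384 gives T ≈ 322.5 K, at which ψ = 0.22.

T = 322.5 K, V/F = 0.22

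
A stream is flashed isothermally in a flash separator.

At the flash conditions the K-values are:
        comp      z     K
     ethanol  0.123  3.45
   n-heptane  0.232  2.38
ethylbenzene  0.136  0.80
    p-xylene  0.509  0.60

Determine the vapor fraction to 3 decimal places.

ψ = 0.596

Material balance + equilibrium reduce to Σ zᵢ(Kᵢ−1)/(1+ψ(Kᵢ−1)) = 0.
g(0) = ΣzᵢKᵢ − 1 = 0.391 and g(1) = 1 − Σzᵢ/Kᵢ = -0.151, so a root lies in (0, 1).
Newton iteration, ψ⁰ = 0.41:
  ψ = 0.410: g = 0.0816, g' = -0.487 → ψ = 0.578
  ψ = 0.578: g = 0.0074, g' = -0.408 → ψ = 0.596
Converged at ψ = 0.596.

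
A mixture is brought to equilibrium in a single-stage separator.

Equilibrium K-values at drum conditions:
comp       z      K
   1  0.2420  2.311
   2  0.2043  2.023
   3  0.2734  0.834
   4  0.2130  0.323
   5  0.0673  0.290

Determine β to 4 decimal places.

β = 0.4791

Material balance + equilibrium reduce to Σ zᵢ(Kᵢ−1)/(1+β(Kᵢ−1)) = 0.
Check two-phase: ΣzᵢKᵢ = 1.2889 > 1 and Σzᵢ/Kᵢ = 1.4250 > 1, so g(0) = 0.2889 > 0 and g(1) = -0.4250 < 0.
Newton–Raphson from β = 0.5:
  β = 0.5000: g = -0.01165, g' = -0.5590 → β = 0.4792
  β = 0.4792: g = -0.00005, g' = -0.5539 → β = 0.4791
Converged at β = 0.4791.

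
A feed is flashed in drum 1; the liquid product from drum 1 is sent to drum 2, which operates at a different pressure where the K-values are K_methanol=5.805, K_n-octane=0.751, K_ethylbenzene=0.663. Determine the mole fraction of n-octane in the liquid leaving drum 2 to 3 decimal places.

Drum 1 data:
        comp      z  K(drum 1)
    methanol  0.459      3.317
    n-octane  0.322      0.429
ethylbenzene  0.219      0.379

x_n-octane (drum 2) = 0.539

Drum 1:
Let ψ₁ = V/F and solve Σ zᵢ(Kᵢ−1)/(1+ψ₁(Kᵢ−1)) = 0.
g(0) = ΣzᵢKᵢ − 1 = 0.744 and g(1) = 1 − Σzᵢ/Kᵢ = -0.467, so a root lies in (0, 1).
Newton iteration, ψ₁⁰ = 0.55:
  ψ₁ = 0.550: g = -0.0070, g' = -0.894 → ψ₁ = 0.542
Converged at ψ₁ = 0.542.
Drum-1 compositions:
  methanol: x = 0.203, y = 0.675
  n-octane: x = 0.466, y = 0.200
  ethylbenzene: x = 0.330, y = 0.125
Drum-2 feed = drum-1 liquid: z₂ = (0.2034, 0.4664, 0.3302).
Drum 2:
Newton–Raphson from ψ₂ = 0.5:
  ψ₂ = 0.500: g = 0.0208, g' = -0.498 → ψ₂ = 0.542
  ψ₂ = 0.542: g = 0.0009, g' = -0.456 → ψ₂ = 0.544
Converged at ψ₂ = 0.544.
  methanol: x = 0.056, y = 0.327
  n-octane: x = 0.539, y = 0.405
  ethylbenzene: x = 0.404, y = 0.268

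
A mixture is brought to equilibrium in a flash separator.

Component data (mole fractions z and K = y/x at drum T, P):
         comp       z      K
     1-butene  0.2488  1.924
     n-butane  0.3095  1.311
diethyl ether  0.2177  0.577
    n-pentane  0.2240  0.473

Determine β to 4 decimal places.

β = 0.3762

Let β = V/F and solve Σ zᵢ(Kᵢ−1)/(1+β(Kᵢ−1)) = 0.
Feasibility: ΣzᵢKᵢ = 1.1160, Σzᵢ/Kᵢ = 1.2163 — both > 1, two phases present.
Iterate (Newton) starting at β = 0.5:
  β = 0.5000: g = -0.03652, g' = -0.2991 → β = 0.3779
  β = 0.3779: g = -0.00049, g' = -0.2929 → β = 0.3762
Converged at β = 0.3762.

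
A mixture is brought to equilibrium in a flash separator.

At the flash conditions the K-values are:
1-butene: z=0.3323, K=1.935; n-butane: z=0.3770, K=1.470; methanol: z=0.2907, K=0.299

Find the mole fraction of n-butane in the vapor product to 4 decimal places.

y_n-butane = 0.4362

Newton–Raphson from β = 0.5:
  β = 0.5000: g = 0.04144, g' = -0.5281 → β = 0.5785
  β = 0.5785: g = -0.00183, g' = -0.5780 → β = 0.5753
Converged at β = 0.5753.
Compositions from xᵢ = zᵢ/(1+β(Kᵢ−1)), yᵢ = Kᵢxᵢ:
  1-butene: x = 0.2161, y = 0.4181
  n-butane: x = 0.2968, y = 0.4362
  methanol: x = 0.4872, y = 0.1457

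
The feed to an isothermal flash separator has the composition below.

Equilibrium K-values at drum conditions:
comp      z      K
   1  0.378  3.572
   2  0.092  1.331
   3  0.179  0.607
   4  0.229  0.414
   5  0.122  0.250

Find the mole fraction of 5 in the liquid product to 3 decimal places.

Iterate (Newton) starting at V/F = 0.5:
  V/F = 0.500: g = 0.0277, g' = -0.862 → V/F = 0.532
Converged at V/F = 0.532.
Compositions from xᵢ = zᵢ/(1+V/F(Kᵢ−1)), yᵢ = Kᵢxᵢ:
  1: x = 0.160, y = 0.570
  2: x = 0.078, y = 0.104
  3: x = 0.226, y = 0.137
  4: x = 0.333, y = 0.138
  5: x = 0.203, y = 0.051

x_5 = 0.203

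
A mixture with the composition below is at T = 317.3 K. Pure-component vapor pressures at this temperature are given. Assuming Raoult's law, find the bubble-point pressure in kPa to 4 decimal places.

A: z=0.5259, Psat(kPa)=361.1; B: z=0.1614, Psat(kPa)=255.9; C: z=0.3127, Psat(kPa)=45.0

Pbub = 245.2763 kPa

At the bubble point ψ → 0, so ΣzᵢKᵢ = 1 with Kᵢ = Pᵢˢᵃᵗ/P ⇒ P = ΣzᵢPᵢˢᵃᵗ.
P = 0.5259·361.1 + 0.1614·255.9 + 0.3127·45.0 = 245.2763 kPa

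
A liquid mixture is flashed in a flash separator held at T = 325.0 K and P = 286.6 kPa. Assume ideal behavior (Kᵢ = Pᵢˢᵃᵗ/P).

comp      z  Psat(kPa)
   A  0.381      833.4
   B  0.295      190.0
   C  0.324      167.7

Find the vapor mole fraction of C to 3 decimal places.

Raoult's law: Kᵢ = Pᵢˢᵃᵗ/P = Pᵢˢᵃᵗ/286.6.
  K_A = 833.4/286.6 = 2.90789, K_B = 190.0/286.6 = 0.66294, K_C = 167.7/286.6 = 0.58514
Rachford–Rice: g(β) = Σ zᵢ(Kᵢ−1)/(1+β(Kᵢ−1)) = 0.
Check two-phase: ΣzᵢKᵢ = 1.493 > 1 and Σzᵢ/Kᵢ = 1.130 > 1, so g(0) = 0.493 > 0 and g(1) = -0.130 < 0.
Iterate (Newton) starting at β = 0.52:
  β = 0.520: g = 0.0729, g' = -0.489 → β = 0.669
  β = 0.669: g = 0.0049, g' = -0.430 → β = 0.680
Converged at β = 0.680.
Compositions from xᵢ = zᵢ/(1+β(Kᵢ−1)), yᵢ = Kᵢxᵢ:
  A: x = 0.166, y = 0.482
  B: x = 0.383, y = 0.254
  C: x = 0.451, y = 0.264

y_C = 0.264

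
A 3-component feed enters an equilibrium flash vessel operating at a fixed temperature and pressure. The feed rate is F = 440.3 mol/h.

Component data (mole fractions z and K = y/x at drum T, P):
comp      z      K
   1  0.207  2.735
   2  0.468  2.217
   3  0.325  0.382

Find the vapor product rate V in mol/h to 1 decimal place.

Material balance + equilibrium reduce to Σ zᵢ(Kᵢ−1)/(1+V/F(Kᵢ−1)) = 0.
Feasibility: ΣzᵢKᵢ = 1.728, Σzᵢ/Kᵢ = 1.138 — both > 1, two phases present.
Newton iteration, V/F⁰ = 0.5:
  V/F = 0.500: g = 0.2557, g' = -0.707 → V/F = 0.862
  V/F = 0.862: g = -0.0079, g' = -0.834 → V/F = 0.852
Converged at V/F = 0.852.
Then V = V/F·F = 0.8524·440.3 = 375.3 mol/h and L = F − V = 65.0 mol/h.

V = 375.3 mol/h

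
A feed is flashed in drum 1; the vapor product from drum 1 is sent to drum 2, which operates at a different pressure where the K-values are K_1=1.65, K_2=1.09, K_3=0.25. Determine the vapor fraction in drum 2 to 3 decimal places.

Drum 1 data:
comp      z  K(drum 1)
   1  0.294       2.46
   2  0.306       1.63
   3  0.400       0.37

Drum 1:
Let ψ₁ = V/F and solve Σ zᵢ(Kᵢ−1)/(1+ψ₁(Kᵢ−1)) = 0.
Feasibility: ΣzᵢKᵢ = 1.370, Σzᵢ/Kᵢ = 1.388 — both > 1, two phases present.
Iterate (Newton) starting at ψ₁ = 0.61:
  ψ₁ = 0.610: g = -0.0430, g' = -0.658 → ψ₁ = 0.545
  ψ₁ = 0.545: g = -0.0010, g' = -0.630 → ψ₁ = 0.543
Converged at ψ₁ = 0.543.
Drum-1 compositions:
  1: x = 0.164, y = 0.403
  2: x = 0.228, y = 0.372
  3: x = 0.608, y = 0.225
Drum-2 feed = drum-1 vapor: z₂ = (0.4034, 0.3716, 0.2250).
Drum 2:
Iterate (Newton) starting at ψ₂ = 0.51:
  ψ₂ = 0.510: g = -0.0443, g' = -0.431 → ψ₂ = 0.407
  ψ₂ = 0.407: g = -0.0033, g' = -0.372 → ψ₂ = 0.398
Converged at ψ₂ = 0.398.
  1: x = 0.320, y = 0.529
  2: x = 0.359, y = 0.391
  3: x = 0.321, y = 0.080

V/F (drum 2) = 0.398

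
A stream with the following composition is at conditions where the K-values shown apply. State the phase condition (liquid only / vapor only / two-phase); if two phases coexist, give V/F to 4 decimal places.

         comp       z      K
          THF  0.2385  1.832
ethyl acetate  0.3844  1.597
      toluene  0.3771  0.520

ΣzᵢKᵢ = 1.2469; Σzᵢ/Kᵢ = 1.0961.
Both exceed 1, so a two-phase solution exists.
Rachford–Rice: g(ψ) = Σ zᵢ(Kᵢ−1)/(1+ψ(Kᵢ−1)) = 0.
Newton–Raphson from ψ = 0.5:
  ψ = 0.5000: g = 0.07870, g' = -0.3140 → ψ = 0.7506
  ψ = 0.7506: g = -0.00234, g' = -0.3402 → ψ = 0.7438
  ψ = 0.7438: g = -0.00000, g' = -0.3388 → ψ = 0.7437
Converged at ψ = 0.7437.

two-phase, V/F = 0.7437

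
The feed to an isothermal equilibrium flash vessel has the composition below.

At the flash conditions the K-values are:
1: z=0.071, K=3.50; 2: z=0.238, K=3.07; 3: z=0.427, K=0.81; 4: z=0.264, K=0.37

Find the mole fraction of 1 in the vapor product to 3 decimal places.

y_1 = 0.113

Iterate (Newton) starting at V/F = 0.5:
  V/F = 0.500: g = -0.0115, g' = -0.576 → V/F = 0.480
Converged at V/F = 0.480.
Compositions from xᵢ = zᵢ/(1+V/F(Kᵢ−1)), yᵢ = Kᵢxᵢ:
  1: x = 0.032, y = 0.113
  2: x = 0.119, y = 0.366
  3: x = 0.470, y = 0.381
  4: x = 0.379, y = 0.140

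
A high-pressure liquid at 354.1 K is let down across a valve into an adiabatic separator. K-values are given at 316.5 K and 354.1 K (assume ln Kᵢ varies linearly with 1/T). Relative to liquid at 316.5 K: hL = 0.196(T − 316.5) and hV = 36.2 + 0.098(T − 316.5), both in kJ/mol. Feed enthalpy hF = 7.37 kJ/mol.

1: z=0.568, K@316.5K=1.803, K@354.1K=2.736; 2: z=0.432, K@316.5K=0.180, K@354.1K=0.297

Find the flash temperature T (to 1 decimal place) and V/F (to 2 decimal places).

Adiabatic flash: solve Rachford–Rice at each trial T, then check hF = ψ·hV(T) + (1−ψ)·hL(T).
  T = 316.5 K: K = (1.803, 0.180), RR gives ψ = 0.155, H_out = 5.600 kJ/mol
  T = 354.1 K: K = (2.736, 0.297), RR gives ψ = 0.559, H_out = 25.549 kJ/mol
  T = 335.3 K: K = (2.247, 0.234), RR gives ψ = 0.396, H_out = 17.276 kJ/mol
  T = 325.9 K: K = (2.019, 0.206), RR gives ψ = 0.292, H_out = 12.135 kJ/mol
  T = 321.2 K: K = (1.910, 0.193), RR gives ψ = 0.229, H_out = 9.099 kJ/mol
  T = 318.9 K: K = (1.857, 0.187), RR gives ψ = 0.194, H_out = 7.454 kJ/mol
Linear interpolation between T = 316.5 (H_out = 5.600) and T = 318.9 (H_out = 7.454) on hF = 7.37 gives T ≈ 318.8 K, at which ψ = 0.19.

T = 318.8 K, V/F = 0.19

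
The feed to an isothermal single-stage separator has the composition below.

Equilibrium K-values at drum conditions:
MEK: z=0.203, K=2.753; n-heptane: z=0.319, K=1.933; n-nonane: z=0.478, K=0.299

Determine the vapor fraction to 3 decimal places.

Let ψ = V/F and solve Σ zᵢ(Kᵢ−1)/(1+ψ(Kᵢ−1)) = 0.
g(0) = ΣzᵢKᵢ − 1 = 0.318 and g(1) = 1 − Σzᵢ/Kᵢ = -0.837, so a root lies in (0, 1).
Newton–Raphson from ψ = 0.5:
  ψ = 0.500: g = -0.1233, g' = -0.863 → ψ = 0.357
  ψ = 0.357: g = -0.0049, g' = -0.810 → ψ = 0.351
Converged at ψ = 0.351.

ψ = 0.351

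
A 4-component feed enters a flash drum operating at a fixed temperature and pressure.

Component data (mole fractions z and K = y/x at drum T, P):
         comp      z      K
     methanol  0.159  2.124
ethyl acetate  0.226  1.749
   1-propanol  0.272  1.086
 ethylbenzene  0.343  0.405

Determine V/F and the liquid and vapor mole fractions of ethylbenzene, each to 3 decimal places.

V/F = 0.422, x_ethylbenzene = 0.458, y_ethylbenzene = 0.185

Rachford–Rice: g(V/F) = Σ zᵢ(Kᵢ−1)/(1+V/F(Kᵢ−1)) = 0.
g(0) = ΣzᵢKᵢ − 1 = 0.167 and g(1) = 1 − Σzᵢ/Kᵢ = -0.301, so a root lies in (0, 1).
Iterate (Newton) starting at V/F = 0.5:
  V/F = 0.500: g = -0.0305, g' = -0.397 → V/F = 0.423
  V/F = 0.423: g = -0.0006, g' = -0.384 → V/F = 0.422
Converged at V/F = 0.422.
Compositions from xᵢ = zᵢ/(1+V/F(Kᵢ−1)), yᵢ = Kᵢxᵢ:
  methanol: x = 0.108, y = 0.229
  ethyl acetate: x = 0.172, y = 0.300
  1-propanol: x = 0.262, y = 0.285
  ethylbenzene: x = 0.458, y = 0.185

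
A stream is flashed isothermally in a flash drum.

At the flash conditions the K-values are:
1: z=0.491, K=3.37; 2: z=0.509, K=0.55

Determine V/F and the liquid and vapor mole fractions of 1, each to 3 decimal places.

Rachford–Rice: g(V/F) = Σ zᵢ(Kᵢ−1)/(1+V/F(Kᵢ−1)) = 0.
Check two-phase: ΣzᵢKᵢ = 1.935 > 1 and Σzᵢ/Kᵢ = 1.071 > 1, so g(0) = 0.935 > 0 and g(1) = -0.071 < 0.
Binary case is linear: z₁(K₁−1)(1+V/F(K₂−1)) + z₂(K₂−1)(1+V/F(K₁−1)) = 0
⇒ V/F = [z₁(K₁−1)+z₂(K₂−1)] / [−(K₁−1)(K₂−1)] = 0.9346/1.0665 = 0.876
Compositions from xᵢ = zᵢ/(1+V/F(Kᵢ−1)), yᵢ = Kᵢxᵢ:
  1: x = 0.160, y = 0.538
  2: x = 0.840, y = 0.462

V/F = 0.876, x_1 = 0.160, y_1 = 0.538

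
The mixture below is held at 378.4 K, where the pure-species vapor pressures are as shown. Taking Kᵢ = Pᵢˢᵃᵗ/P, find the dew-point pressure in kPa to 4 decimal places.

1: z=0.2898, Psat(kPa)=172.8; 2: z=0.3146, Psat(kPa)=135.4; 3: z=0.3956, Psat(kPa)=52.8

Pdew = 87.0095 kPa

At the dew point ψ → 1, so Σzᵢ/Kᵢ = 1 with Kᵢ = Pᵢˢᵃᵗ/P ⇒ 1/P = Σzᵢ/Pᵢˢᵃᵗ.
1/P = 0.2898/172.8 + 0.3146/135.4 + 0.3956/52.8 = 0.0114930 ⇒ P = 87.0095 kPa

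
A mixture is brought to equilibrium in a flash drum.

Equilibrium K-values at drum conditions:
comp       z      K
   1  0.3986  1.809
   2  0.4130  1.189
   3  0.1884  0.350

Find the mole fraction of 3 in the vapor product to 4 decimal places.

Material balance + equilibrium reduce to Σ zᵢ(Kᵢ−1)/(1+ψ(Kᵢ−1)) = 0.
Feasibility: ΣzᵢKᵢ = 1.2781, Σzᵢ/Kᵢ = 1.1060 — both > 1, two phases present.
Newton–Raphson from ψ = 0.67:
  ψ = 0.6700: g = 0.06147, g' = -0.3711 → ψ = 0.8356
  ψ = 0.8356: g = -0.00824, g' = -0.4853 → ψ = 0.8186
  ψ = 0.8186: g = -0.00014, g' = -0.4691 → ψ = 0.8183
Converged at ψ = 0.8183.
Compositions from xᵢ = zᵢ/(1+ψ(Kᵢ−1)), yᵢ = Kᵢxᵢ:
  1: x = 0.2398, y = 0.4338
  2: x = 0.3577, y = 0.4253
  3: x = 0.4025, y = 0.1409

y_3 = 0.1409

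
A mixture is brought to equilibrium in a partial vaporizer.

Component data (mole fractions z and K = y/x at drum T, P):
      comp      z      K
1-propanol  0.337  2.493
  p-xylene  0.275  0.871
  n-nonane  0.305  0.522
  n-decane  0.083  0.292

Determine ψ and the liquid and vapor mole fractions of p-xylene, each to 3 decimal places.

Material balance + equilibrium reduce to Σ zᵢ(Kᵢ−1)/(1+ψ(Kᵢ−1)) = 0.
g(0) = ΣzᵢKᵢ − 1 = 0.263 and g(1) = 1 − Σzᵢ/Kᵢ = -0.319, so a root lies in (0, 1).
Newton–Raphson from ψ = 0.44:
  ψ = 0.440: g = -0.0039, g' = -0.478 → ψ = 0.432
Converged at ψ = 0.432.
Compositions from xᵢ = zᵢ/(1+ψ(Kᵢ−1)), yᵢ = Kᵢxᵢ:
  1-propanol: x = 0.205, y = 0.511
  p-xylene: x = 0.291, y = 0.254
  n-nonane: x = 0.384, y = 0.201
  n-decane: x = 0.120, y = 0.035

ψ = 0.432, x_p-xylene = 0.291, y_p-xylene = 0.254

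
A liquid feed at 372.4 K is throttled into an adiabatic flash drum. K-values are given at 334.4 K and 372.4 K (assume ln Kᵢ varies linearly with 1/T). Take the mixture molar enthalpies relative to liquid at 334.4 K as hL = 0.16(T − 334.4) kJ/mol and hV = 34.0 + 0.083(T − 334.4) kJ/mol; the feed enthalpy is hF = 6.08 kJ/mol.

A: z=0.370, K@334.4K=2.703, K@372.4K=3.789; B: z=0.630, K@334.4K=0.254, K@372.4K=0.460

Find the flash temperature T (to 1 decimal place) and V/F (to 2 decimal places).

Adiabatic flash: solve Rachford–Rice at each trial T, then check hF = ψ·hV(T) + (1−ψ)·hL(T).
  T = 334.4 K: K = (2.703, 0.254), RR gives ψ = 0.126, H_out = 4.285 kJ/mol
  T = 372.4 K: K = (3.789, 0.460), RR gives ψ = 0.459, H_out = 20.352 kJ/mol
  T = 353.4 K: K = (3.229, 0.347), RR gives ψ = 0.284, H_out = 12.291 kJ/mol
  T = 343.9 K: K = (2.962, 0.298), RR gives ψ = 0.206, H_out = 8.379 kJ/mol
  T = 339.1 K: K = (2.830, 0.275), RR gives ψ = 0.166, H_out = 6.346 kJ/mol
  T = 336.8 K: K = (2.768, 0.265), RR gives ψ = 0.147, H_out = 5.348 kJ/mol
Linear interpolation between T = 336.8 (H_out = 5.348) and T = 339.1 (H_out = 6.346) on hF = 6.08 gives T ≈ 338.5 K, at which ψ = 0.16.

T = 338.5 K, V/F = 0.16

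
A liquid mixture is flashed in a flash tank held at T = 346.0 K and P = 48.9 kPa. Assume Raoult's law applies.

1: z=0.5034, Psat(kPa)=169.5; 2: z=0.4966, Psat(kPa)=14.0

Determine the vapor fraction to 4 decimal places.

Raoult's law: Kᵢ = Pᵢˢᵃᵗ/P = Pᵢˢᵃᵗ/48.9.
  K_1 = 169.5/48.9 = 3.466258, K_2 = 14.0/48.9 = 0.286299
Rachford–Rice: g(ψ) = Σ zᵢ(Kᵢ−1)/(1+ψ(Kᵢ−1)) = 0.
g(0) = ΣzᵢKᵢ − 1 = 0.8871 and g(1) = 1 − Σzᵢ/Kᵢ = -0.8798, so a root lies in (0, 1).
Binary case is linear: z₁(K₁−1)(1+ψ(K₂−1)) + z₂(K₂−1)(1+ψ(K₁−1)) = 0
⇒ ψ = [z₁(K₁−1)+z₂(K₂−1)] / [−(K₁−1)(K₂−1)] = 0.88709/1.76017 = 0.5040

ψ = 0.5040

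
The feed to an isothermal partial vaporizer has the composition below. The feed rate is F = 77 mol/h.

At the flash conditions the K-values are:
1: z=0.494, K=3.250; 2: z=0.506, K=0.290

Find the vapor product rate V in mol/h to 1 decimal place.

Rachford–Rice: g(ψ) = Σ zᵢ(Kᵢ−1)/(1+ψ(Kᵢ−1)) = 0.
g(0) = ΣzᵢKᵢ − 1 = 0.752 and g(1) = 1 − Σzᵢ/Kᵢ = -0.897, so a root lies in (0, 1).
Newton iteration, ψ⁰ = 0.5:
  ψ = 0.500: g = -0.0339, g' = -1.167 → ψ = 0.471
Converged at ψ = 0.471.
Then V = ψ·F = 0.4709·77 = 36.3 mol/h and L = F − V = 40.7 mol/h.

V = 36.3 mol/h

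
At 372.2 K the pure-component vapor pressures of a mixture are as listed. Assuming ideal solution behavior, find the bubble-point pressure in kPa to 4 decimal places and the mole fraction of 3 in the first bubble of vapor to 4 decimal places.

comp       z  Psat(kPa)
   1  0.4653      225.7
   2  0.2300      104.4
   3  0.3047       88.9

Pbub = 156.1180 kPa, y_3 = 0.1735

At the bubble point ψ → 0, so ΣzᵢKᵢ = 1 with Kᵢ = Pᵢˢᵃᵗ/P ⇒ P = ΣzᵢPᵢˢᵃᵗ.
P = 0.4653·225.7 + 0.2300·104.4 + 0.3047·88.9 = 156.1180 kPa
yᵢ = zᵢPᵢˢᵃᵗ/P ⇒ y_3 = 0.3047·88.9/156.1180 = 0.1735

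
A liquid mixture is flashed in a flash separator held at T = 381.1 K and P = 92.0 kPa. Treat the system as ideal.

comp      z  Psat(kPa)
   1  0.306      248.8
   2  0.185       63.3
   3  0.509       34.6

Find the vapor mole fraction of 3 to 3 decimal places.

y_3 = 0.212

Raoult's law: Kᵢ = Pᵢˢᵃᵗ/P = Pᵢˢᵃᵗ/92.0.
  K_1 = 248.8/92.0 = 2.70435, K_2 = 63.3/92.0 = 0.68804, K_3 = 34.6/92.0 = 0.37609
Material balance + equilibrium reduce to Σ zᵢ(Kᵢ−1)/(1+V/F(Kᵢ−1)) = 0.
g(0) = ΣzᵢKᵢ − 1 = 0.146 and g(1) = 1 − Σzᵢ/Kᵢ = -0.735, so a root lies in (0, 1).
Newton iteration, V/F⁰ = 0.39:
  V/F = 0.390: g = -0.1721, g' = -0.690 → V/F = 0.141
  V/F = 0.141: g = 0.0122, g' = -0.836 → V/F = 0.155
Converged at V/F = 0.155.
Compositions from xᵢ = zᵢ/(1+V/F(Kᵢ−1)), yᵢ = Kᵢxᵢ:
  1: x = 0.242, y = 0.654
  2: x = 0.194, y = 0.134
  3: x = 0.564, y = 0.212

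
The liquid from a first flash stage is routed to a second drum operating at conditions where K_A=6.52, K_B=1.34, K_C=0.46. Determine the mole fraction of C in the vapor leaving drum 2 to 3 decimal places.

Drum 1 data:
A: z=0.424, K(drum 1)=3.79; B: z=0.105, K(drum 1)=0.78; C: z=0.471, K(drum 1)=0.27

Drum 1:
Material balance + equilibrium reduce to Σ zᵢ(Kᵢ−1)/(1+ψ₁(Kᵢ−1)) = 0.
Feasibility: ΣzᵢKᵢ = 1.816, Σzᵢ/Kᵢ = 1.991 — both > 1, two phases present.
Newton–Raphson from ψ₁ = 0.49:
  ψ₁ = 0.490: g = -0.0615, g' = -1.204 → ψ₁ = 0.439
Converged at ψ₁ = 0.439.
Drum-1 compositions:
  A: x = 0.191, y = 0.722
  B: x = 0.116, y = 0.091
  C: x = 0.693, y = 0.187
Drum-2 feed = drum-1 liquid: z₂ = (0.1905, 0.1162, 0.6932).
Drum 2:
Newton iteration, ψ₂⁰ = 0.5:
  ψ₂ = 0.500: g = -0.1993, g' = -0.800 → ψ₂ = 0.251
  ψ₂ = 0.251: g = 0.0445, g' = -1.303 → ψ₂ = 0.285
  ψ₂ = 0.285: g = 0.0024, g' = -1.170 → ψ₂ = 0.287
Converged at ψ₂ = 0.287.
  A: x = 0.074, y = 0.481
  B: x = 0.106, y = 0.142
  C: x = 0.820, y = 0.377

y_C (drum 2) = 0.377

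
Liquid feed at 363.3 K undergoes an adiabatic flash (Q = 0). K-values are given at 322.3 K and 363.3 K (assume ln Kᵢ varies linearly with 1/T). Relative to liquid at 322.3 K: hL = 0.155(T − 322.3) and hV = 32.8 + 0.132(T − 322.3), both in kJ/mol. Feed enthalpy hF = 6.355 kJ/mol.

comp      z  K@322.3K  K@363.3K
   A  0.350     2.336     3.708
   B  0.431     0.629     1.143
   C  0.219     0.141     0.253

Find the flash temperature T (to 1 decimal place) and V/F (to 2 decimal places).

T = 324.0 K, V/F = 0.19

Adiabatic flash: solve Rachford–Rice at each trial T, then check hF = ψ·hV(T) + (1−ψ)·hL(T).
  T = 322.3 K: K = (2.336, 0.629, 0.141), RR gives ψ = 0.156, H_out = 5.117 kJ/mol
  T = 363.3 K: K = (3.708, 1.143, 0.253), RR gives ψ = 0.746, H_out = 30.121 kJ/mol
  T = 342.8 K: K = (2.984, 0.863, 0.192), RR gives ψ = 0.485, H_out = 18.851 kJ/mol
  T = 332.6 K: K = (2.652, 0.741, 0.166), RR gives ψ = 0.330, H_out = 12.339 kJ/mol
  T = 327.5 K: K = (2.493, 0.684, 0.153), RR gives ψ = 0.246, H_out = 8.858 kJ/mol
  T = 324.9 K: K = (2.414, 0.656, 0.147), RR gives ψ = 0.202, H_out = 7.015 kJ/mol
  T = 323.6 K: K = (2.375, 0.643, 0.144), RR gives ψ = 0.179, H_out = 6.074 kJ/mol
Linear interpolation between T = 323.6 (H_out = 6.074) and T = 324.9 (H_out = 7.015) on hF = 6.355 gives T ≈ 324.0 K, at which ψ = 0.19.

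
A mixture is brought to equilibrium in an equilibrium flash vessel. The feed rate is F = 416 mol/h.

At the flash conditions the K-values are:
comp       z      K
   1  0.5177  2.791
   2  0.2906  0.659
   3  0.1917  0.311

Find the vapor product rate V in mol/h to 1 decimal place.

Material balance + equilibrium reduce to Σ zᵢ(Kᵢ−1)/(1+ψ(Kᵢ−1)) = 0.
Feasibility: ΣzᵢKᵢ = 1.6960, Σzᵢ/Kᵢ = 1.2429 — both > 1, two phases present.
Newton iteration, ψ⁰ = 0.5:
  ψ = 0.5000: g = 0.16820, g' = -0.7231 → ψ = 0.7326
  ψ = 0.7326: g = 0.00222, g' = -0.7417 → ψ = 0.7356
Converged at ψ = 0.7356.
Then V = ψ·F = 0.7356·416 = 306.0 mol/h and L = F − V = 110.0 mol/h.

V = 306.0 mol/h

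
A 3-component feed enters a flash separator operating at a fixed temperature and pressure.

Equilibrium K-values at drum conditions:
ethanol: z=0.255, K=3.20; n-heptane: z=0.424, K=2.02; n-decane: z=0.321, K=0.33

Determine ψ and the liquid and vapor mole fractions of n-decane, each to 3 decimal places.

ψ = 0.777, x_n-decane = 0.669, y_n-decane = 0.221

Newton iteration, ψ⁰ = 0.38:
  ψ = 0.380: g = 0.3287, g' = -0.855 → ψ = 0.765
  ψ = 0.765: g = 0.0111, g' = -0.917 → ψ = 0.777
Converged at ψ = 0.777.
Compositions from xᵢ = zᵢ/(1+ψ(Kᵢ−1)), yᵢ = Kᵢxᵢ:
  ethanol: x = 0.094, y = 0.301
  n-heptane: x = 0.237, y = 0.478
  n-decane: x = 0.669, y = 0.221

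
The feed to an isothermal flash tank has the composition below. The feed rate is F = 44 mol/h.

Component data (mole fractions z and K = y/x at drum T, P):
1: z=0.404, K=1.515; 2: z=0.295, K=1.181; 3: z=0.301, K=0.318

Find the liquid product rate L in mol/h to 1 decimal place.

L = 34.8 mol/h

Rachford–Rice: g(V/F) = Σ zᵢ(Kᵢ−1)/(1+V/F(Kᵢ−1)) = 0.
Check two-phase: ΣzᵢKᵢ = 1.056 > 1 and Σzᵢ/Kᵢ = 1.463 > 1, so g(0) = 0.056 > 0 and g(1) = -0.463 < 0.
Newton iteration, V/F⁰ = 0.33:
  V/F = 0.330: g = -0.0367, g' = -0.320 → V/F = 0.215
  V/F = 0.215: g = -0.0020, g' = -0.288 → V/F = 0.209
Converged at V/F = 0.209.
Then V = V/F·F = 0.2086·44 = 9.2 mol/h and L = F − V = 34.8 mol/h.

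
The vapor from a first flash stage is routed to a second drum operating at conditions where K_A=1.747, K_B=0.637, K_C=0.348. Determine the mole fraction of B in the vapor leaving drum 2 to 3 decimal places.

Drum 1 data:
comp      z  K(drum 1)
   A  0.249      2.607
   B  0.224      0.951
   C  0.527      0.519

Drum 1:
Rachford–Rice: g(ψ₁) = Σ zᵢ(Kᵢ−1)/(1+ψ₁(Kᵢ−1)) = 0.
g(0) = ΣzᵢKᵢ − 1 = 0.136 and g(1) = 1 − Σzᵢ/Kᵢ = -0.346, so a root lies in (0, 1).
Newton iteration, ψ₁⁰ = 0.5:
  ψ₁ = 0.500: g = -0.1231, g' = -0.410 → ψ₁ = 0.199
  ψ₁ = 0.199: g = 0.0116, g' = -0.519 → ψ₁ = 0.222
Converged at ψ₁ = 0.222.
Drum-1 compositions:
  A: x = 0.184, y = 0.478
  B: x = 0.226, y = 0.215
  C: x = 0.590, y = 0.306
Drum-2 feed = drum-1 vapor: z₂ = (0.4784, 0.2154, 0.3062).
Drum 2:
Let ψ₂ = V/F and solve Σ zᵢ(Kᵢ−1)/(1+ψ₂(Kᵢ−1)) = 0.
Feasibility: ΣzᵢKᵢ = 1.080, Σzᵢ/Kᵢ = 1.492 — both > 1, two phases present.
Iterate (Newton) starting at ψ₂ = 0.44:
  ψ₂ = 0.440: g = -0.1040, g' = -0.447 → ψ₂ = 0.207
  ψ₂ = 0.207: g = -0.0060, g' = -0.407 → ψ₂ = 0.193
Converged at ψ₂ = 0.193.
  A: x = 0.418, y = 0.731
  B: x = 0.232, y = 0.148
  C: x = 0.350, y = 0.122

y_B (drum 2) = 0.148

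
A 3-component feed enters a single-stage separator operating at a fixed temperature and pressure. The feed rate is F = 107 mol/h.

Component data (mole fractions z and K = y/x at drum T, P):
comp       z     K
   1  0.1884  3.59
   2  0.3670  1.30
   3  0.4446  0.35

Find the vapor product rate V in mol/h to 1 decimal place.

V = 34.6 mol/h

Material balance + equilibrium reduce to Σ zᵢ(Kᵢ−1)/(1+V/F(Kᵢ−1)) = 0.
Check two-phase: ΣzᵢKᵢ = 1.3091 > 1 and Σzᵢ/Kᵢ = 1.6051 > 1, so g(0) = 0.3091 > 0 and g(1) = -0.6051 < 0.
Newton iteration, V/F⁰ = 0.41:
  V/F = 0.4100: g = -0.05929, g' = -0.6726 → V/F = 0.3218
  V/F = 0.3218: g = 0.00109, g' = -0.7038 → V/F = 0.3234
Converged at V/F = 0.3234.
Then V = V/F·F = 0.3234·107 = 34.6 mol/h and L = F − V = 72.4 mol/h.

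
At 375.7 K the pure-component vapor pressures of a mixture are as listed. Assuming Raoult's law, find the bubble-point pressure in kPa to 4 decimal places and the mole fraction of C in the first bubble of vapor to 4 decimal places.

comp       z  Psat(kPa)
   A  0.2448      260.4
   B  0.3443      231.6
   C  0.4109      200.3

At the bubble point ψ → 0, so ΣzᵢKᵢ = 1 with Kᵢ = Pᵢˢᵃᵗ/P ⇒ P = ΣzᵢPᵢˢᵃᵗ.
P = 0.2448·260.4 + 0.3443·231.6 + 0.4109·200.3 = 225.7891 kPa
yᵢ = zᵢPᵢˢᵃᵗ/P ⇒ y_C = 0.4109·200.3/225.7891 = 0.3645

Pbub = 225.7891 kPa, y_C = 0.3645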